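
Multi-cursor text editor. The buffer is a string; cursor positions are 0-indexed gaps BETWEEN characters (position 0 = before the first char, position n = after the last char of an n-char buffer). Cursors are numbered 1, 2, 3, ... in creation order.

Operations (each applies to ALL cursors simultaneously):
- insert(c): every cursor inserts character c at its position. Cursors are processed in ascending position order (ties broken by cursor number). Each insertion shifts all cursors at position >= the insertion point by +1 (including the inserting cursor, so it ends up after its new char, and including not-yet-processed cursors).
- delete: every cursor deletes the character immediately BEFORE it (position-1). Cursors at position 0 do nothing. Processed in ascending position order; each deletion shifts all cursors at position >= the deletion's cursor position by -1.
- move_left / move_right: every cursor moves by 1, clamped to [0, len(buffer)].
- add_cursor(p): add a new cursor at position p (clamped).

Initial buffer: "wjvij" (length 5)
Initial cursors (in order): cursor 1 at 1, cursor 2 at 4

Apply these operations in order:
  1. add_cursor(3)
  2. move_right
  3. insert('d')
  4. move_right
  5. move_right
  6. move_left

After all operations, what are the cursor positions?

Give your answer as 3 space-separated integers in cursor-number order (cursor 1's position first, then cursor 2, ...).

After op 1 (add_cursor(3)): buffer="wjvij" (len 5), cursors c1@1 c3@3 c2@4, authorship .....
After op 2 (move_right): buffer="wjvij" (len 5), cursors c1@2 c3@4 c2@5, authorship .....
After op 3 (insert('d')): buffer="wjdvidjd" (len 8), cursors c1@3 c3@6 c2@8, authorship ..1..3.2
After op 4 (move_right): buffer="wjdvidjd" (len 8), cursors c1@4 c3@7 c2@8, authorship ..1..3.2
After op 5 (move_right): buffer="wjdvidjd" (len 8), cursors c1@5 c2@8 c3@8, authorship ..1..3.2
After op 6 (move_left): buffer="wjdvidjd" (len 8), cursors c1@4 c2@7 c3@7, authorship ..1..3.2

Answer: 4 7 7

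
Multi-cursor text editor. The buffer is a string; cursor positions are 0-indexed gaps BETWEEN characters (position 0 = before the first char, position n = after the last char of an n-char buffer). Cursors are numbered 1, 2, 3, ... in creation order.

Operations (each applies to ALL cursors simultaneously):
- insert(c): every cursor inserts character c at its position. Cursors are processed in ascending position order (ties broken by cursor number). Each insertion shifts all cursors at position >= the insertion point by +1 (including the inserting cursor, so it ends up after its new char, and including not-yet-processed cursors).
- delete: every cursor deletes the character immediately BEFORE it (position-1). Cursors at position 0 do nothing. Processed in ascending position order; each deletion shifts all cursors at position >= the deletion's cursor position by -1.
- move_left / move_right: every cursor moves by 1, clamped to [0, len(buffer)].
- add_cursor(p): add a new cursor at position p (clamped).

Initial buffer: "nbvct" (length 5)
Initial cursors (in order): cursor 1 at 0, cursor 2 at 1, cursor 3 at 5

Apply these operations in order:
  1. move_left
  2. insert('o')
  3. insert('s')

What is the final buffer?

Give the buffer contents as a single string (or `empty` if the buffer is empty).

Answer: oossnbvcost

Derivation:
After op 1 (move_left): buffer="nbvct" (len 5), cursors c1@0 c2@0 c3@4, authorship .....
After op 2 (insert('o')): buffer="oonbvcot" (len 8), cursors c1@2 c2@2 c3@7, authorship 12....3.
After op 3 (insert('s')): buffer="oossnbvcost" (len 11), cursors c1@4 c2@4 c3@10, authorship 1212....33.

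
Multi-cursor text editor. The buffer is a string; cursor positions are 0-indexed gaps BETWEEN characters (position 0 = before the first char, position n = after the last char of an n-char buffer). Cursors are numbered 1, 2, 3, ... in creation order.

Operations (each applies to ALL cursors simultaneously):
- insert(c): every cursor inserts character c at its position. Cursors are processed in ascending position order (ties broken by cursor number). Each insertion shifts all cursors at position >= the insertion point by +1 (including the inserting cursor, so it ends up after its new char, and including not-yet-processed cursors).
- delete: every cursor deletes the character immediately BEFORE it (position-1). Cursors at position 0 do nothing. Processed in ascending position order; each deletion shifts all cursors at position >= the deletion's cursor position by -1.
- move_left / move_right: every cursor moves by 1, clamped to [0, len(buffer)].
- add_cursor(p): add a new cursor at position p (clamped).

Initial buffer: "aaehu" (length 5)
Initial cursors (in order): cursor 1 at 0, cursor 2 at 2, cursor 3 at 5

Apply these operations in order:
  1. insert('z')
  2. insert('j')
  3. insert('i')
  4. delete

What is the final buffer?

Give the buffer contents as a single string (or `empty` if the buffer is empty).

After op 1 (insert('z')): buffer="zaazehuz" (len 8), cursors c1@1 c2@4 c3@8, authorship 1..2...3
After op 2 (insert('j')): buffer="zjaazjehuzj" (len 11), cursors c1@2 c2@6 c3@11, authorship 11..22...33
After op 3 (insert('i')): buffer="zjiaazjiehuzji" (len 14), cursors c1@3 c2@8 c3@14, authorship 111..222...333
After op 4 (delete): buffer="zjaazjehuzj" (len 11), cursors c1@2 c2@6 c3@11, authorship 11..22...33

Answer: zjaazjehuzj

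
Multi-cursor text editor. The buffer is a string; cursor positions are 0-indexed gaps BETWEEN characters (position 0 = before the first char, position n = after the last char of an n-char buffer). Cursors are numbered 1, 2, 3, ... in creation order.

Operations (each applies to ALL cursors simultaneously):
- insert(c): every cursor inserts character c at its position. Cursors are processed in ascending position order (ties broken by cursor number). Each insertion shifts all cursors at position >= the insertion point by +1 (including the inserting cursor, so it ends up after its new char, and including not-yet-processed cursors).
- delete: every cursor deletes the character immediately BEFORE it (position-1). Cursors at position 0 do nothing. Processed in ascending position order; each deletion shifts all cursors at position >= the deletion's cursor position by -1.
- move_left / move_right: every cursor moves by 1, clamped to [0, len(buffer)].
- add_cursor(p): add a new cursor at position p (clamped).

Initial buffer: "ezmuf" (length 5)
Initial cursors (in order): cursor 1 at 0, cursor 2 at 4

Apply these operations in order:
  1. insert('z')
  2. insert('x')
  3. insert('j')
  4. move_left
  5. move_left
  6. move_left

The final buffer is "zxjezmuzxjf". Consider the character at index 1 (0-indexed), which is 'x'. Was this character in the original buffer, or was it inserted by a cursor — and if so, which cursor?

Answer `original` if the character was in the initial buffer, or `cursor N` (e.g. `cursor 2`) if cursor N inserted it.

Answer: cursor 1

Derivation:
After op 1 (insert('z')): buffer="zezmuzf" (len 7), cursors c1@1 c2@6, authorship 1....2.
After op 2 (insert('x')): buffer="zxezmuzxf" (len 9), cursors c1@2 c2@8, authorship 11....22.
After op 3 (insert('j')): buffer="zxjezmuzxjf" (len 11), cursors c1@3 c2@10, authorship 111....222.
After op 4 (move_left): buffer="zxjezmuzxjf" (len 11), cursors c1@2 c2@9, authorship 111....222.
After op 5 (move_left): buffer="zxjezmuzxjf" (len 11), cursors c1@1 c2@8, authorship 111....222.
After op 6 (move_left): buffer="zxjezmuzxjf" (len 11), cursors c1@0 c2@7, authorship 111....222.
Authorship (.=original, N=cursor N): 1 1 1 . . . . 2 2 2 .
Index 1: author = 1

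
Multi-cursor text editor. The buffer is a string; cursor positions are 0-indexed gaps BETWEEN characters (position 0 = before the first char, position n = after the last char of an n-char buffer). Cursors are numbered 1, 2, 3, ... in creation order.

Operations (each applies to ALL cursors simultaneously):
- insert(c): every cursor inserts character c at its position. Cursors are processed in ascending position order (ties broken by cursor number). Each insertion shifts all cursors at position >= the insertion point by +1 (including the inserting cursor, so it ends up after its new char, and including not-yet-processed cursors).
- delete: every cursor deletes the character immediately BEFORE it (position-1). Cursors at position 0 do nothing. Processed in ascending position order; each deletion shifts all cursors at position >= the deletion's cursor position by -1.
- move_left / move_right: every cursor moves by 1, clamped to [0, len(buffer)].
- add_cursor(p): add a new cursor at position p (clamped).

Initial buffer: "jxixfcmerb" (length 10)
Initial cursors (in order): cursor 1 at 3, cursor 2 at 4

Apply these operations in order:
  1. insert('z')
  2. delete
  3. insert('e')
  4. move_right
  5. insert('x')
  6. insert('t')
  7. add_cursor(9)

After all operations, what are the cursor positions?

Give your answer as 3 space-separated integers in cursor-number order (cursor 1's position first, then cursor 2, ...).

After op 1 (insert('z')): buffer="jxizxzfcmerb" (len 12), cursors c1@4 c2@6, authorship ...1.2......
After op 2 (delete): buffer="jxixfcmerb" (len 10), cursors c1@3 c2@4, authorship ..........
After op 3 (insert('e')): buffer="jxiexefcmerb" (len 12), cursors c1@4 c2@6, authorship ...1.2......
After op 4 (move_right): buffer="jxiexefcmerb" (len 12), cursors c1@5 c2@7, authorship ...1.2......
After op 5 (insert('x')): buffer="jxiexxefxcmerb" (len 14), cursors c1@6 c2@9, authorship ...1.12.2.....
After op 6 (insert('t')): buffer="jxiexxtefxtcmerb" (len 16), cursors c1@7 c2@11, authorship ...1.112.22.....
After op 7 (add_cursor(9)): buffer="jxiexxtefxtcmerb" (len 16), cursors c1@7 c3@9 c2@11, authorship ...1.112.22.....

Answer: 7 11 9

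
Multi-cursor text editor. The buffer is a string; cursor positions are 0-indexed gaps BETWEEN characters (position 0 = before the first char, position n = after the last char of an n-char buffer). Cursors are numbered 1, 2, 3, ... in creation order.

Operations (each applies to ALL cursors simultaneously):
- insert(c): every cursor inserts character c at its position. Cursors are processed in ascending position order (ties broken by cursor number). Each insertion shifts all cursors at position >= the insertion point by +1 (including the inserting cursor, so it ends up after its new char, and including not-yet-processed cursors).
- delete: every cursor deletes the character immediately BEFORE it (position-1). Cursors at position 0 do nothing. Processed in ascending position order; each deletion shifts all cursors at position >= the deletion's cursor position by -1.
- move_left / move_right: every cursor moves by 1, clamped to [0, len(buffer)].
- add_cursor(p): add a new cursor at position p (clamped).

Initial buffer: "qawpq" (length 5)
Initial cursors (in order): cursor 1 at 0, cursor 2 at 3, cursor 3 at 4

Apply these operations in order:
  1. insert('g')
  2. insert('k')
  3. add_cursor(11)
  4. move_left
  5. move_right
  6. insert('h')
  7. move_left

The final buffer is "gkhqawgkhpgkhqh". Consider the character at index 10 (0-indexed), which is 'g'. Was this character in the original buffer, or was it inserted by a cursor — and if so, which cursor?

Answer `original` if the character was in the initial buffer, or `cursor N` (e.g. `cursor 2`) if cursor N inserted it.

Answer: cursor 3

Derivation:
After op 1 (insert('g')): buffer="gqawgpgq" (len 8), cursors c1@1 c2@5 c3@7, authorship 1...2.3.
After op 2 (insert('k')): buffer="gkqawgkpgkq" (len 11), cursors c1@2 c2@7 c3@10, authorship 11...22.33.
After op 3 (add_cursor(11)): buffer="gkqawgkpgkq" (len 11), cursors c1@2 c2@7 c3@10 c4@11, authorship 11...22.33.
After op 4 (move_left): buffer="gkqawgkpgkq" (len 11), cursors c1@1 c2@6 c3@9 c4@10, authorship 11...22.33.
After op 5 (move_right): buffer="gkqawgkpgkq" (len 11), cursors c1@2 c2@7 c3@10 c4@11, authorship 11...22.33.
After op 6 (insert('h')): buffer="gkhqawgkhpgkhqh" (len 15), cursors c1@3 c2@9 c3@13 c4@15, authorship 111...222.333.4
After op 7 (move_left): buffer="gkhqawgkhpgkhqh" (len 15), cursors c1@2 c2@8 c3@12 c4@14, authorship 111...222.333.4
Authorship (.=original, N=cursor N): 1 1 1 . . . 2 2 2 . 3 3 3 . 4
Index 10: author = 3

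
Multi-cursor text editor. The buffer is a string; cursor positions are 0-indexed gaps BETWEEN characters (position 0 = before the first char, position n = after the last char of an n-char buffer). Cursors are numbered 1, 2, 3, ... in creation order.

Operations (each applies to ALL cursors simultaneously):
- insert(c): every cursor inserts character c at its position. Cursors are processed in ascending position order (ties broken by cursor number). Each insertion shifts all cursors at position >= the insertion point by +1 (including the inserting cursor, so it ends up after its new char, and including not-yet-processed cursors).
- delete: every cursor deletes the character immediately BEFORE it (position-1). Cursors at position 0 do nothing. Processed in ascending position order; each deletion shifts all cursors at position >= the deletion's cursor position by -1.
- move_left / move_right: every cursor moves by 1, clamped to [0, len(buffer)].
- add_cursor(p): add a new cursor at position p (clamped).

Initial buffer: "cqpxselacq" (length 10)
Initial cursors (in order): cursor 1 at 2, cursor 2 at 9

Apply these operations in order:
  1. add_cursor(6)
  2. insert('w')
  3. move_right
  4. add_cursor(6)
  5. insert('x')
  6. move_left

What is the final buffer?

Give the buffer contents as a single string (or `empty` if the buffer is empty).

Answer: cqwpxxsxewlxacwqx

Derivation:
After op 1 (add_cursor(6)): buffer="cqpxselacq" (len 10), cursors c1@2 c3@6 c2@9, authorship ..........
After op 2 (insert('w')): buffer="cqwpxsewlacwq" (len 13), cursors c1@3 c3@8 c2@12, authorship ..1....3...2.
After op 3 (move_right): buffer="cqwpxsewlacwq" (len 13), cursors c1@4 c3@9 c2@13, authorship ..1....3...2.
After op 4 (add_cursor(6)): buffer="cqwpxsewlacwq" (len 13), cursors c1@4 c4@6 c3@9 c2@13, authorship ..1....3...2.
After op 5 (insert('x')): buffer="cqwpxxsxewlxacwqx" (len 17), cursors c1@5 c4@8 c3@12 c2@17, authorship ..1.1..4.3.3..2.2
After op 6 (move_left): buffer="cqwpxxsxewlxacwqx" (len 17), cursors c1@4 c4@7 c3@11 c2@16, authorship ..1.1..4.3.3..2.2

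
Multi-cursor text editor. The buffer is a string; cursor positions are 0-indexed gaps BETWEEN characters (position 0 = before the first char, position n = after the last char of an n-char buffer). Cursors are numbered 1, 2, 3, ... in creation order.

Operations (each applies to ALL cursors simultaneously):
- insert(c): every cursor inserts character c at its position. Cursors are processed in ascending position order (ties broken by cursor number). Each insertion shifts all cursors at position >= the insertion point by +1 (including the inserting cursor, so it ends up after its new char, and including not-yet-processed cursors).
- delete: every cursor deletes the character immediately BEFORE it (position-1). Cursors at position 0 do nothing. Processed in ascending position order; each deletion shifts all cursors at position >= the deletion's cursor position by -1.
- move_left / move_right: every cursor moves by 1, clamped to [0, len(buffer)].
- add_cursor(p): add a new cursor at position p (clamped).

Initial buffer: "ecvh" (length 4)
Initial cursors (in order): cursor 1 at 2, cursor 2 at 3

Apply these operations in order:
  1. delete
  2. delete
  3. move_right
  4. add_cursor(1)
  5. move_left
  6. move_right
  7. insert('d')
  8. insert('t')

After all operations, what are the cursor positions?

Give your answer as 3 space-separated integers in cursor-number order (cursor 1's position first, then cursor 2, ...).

After op 1 (delete): buffer="eh" (len 2), cursors c1@1 c2@1, authorship ..
After op 2 (delete): buffer="h" (len 1), cursors c1@0 c2@0, authorship .
After op 3 (move_right): buffer="h" (len 1), cursors c1@1 c2@1, authorship .
After op 4 (add_cursor(1)): buffer="h" (len 1), cursors c1@1 c2@1 c3@1, authorship .
After op 5 (move_left): buffer="h" (len 1), cursors c1@0 c2@0 c3@0, authorship .
After op 6 (move_right): buffer="h" (len 1), cursors c1@1 c2@1 c3@1, authorship .
After op 7 (insert('d')): buffer="hddd" (len 4), cursors c1@4 c2@4 c3@4, authorship .123
After op 8 (insert('t')): buffer="hdddttt" (len 7), cursors c1@7 c2@7 c3@7, authorship .123123

Answer: 7 7 7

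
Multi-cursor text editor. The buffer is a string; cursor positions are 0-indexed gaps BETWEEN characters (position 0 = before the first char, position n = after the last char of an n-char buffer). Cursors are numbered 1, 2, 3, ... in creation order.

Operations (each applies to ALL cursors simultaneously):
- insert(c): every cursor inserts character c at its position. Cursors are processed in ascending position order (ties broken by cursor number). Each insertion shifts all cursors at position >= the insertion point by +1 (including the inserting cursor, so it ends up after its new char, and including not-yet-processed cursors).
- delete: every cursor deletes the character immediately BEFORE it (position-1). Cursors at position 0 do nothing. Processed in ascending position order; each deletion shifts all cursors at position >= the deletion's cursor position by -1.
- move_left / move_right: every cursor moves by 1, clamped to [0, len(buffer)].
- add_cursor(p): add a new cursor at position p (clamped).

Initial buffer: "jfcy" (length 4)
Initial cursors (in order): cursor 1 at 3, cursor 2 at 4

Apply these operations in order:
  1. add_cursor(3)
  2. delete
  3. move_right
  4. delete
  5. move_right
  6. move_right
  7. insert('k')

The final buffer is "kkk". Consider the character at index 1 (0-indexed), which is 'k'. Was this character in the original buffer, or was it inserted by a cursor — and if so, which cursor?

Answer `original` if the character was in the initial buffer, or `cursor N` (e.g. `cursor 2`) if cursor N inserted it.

Answer: cursor 2

Derivation:
After op 1 (add_cursor(3)): buffer="jfcy" (len 4), cursors c1@3 c3@3 c2@4, authorship ....
After op 2 (delete): buffer="j" (len 1), cursors c1@1 c2@1 c3@1, authorship .
After op 3 (move_right): buffer="j" (len 1), cursors c1@1 c2@1 c3@1, authorship .
After op 4 (delete): buffer="" (len 0), cursors c1@0 c2@0 c3@0, authorship 
After op 5 (move_right): buffer="" (len 0), cursors c1@0 c2@0 c3@0, authorship 
After op 6 (move_right): buffer="" (len 0), cursors c1@0 c2@0 c3@0, authorship 
After op 7 (insert('k')): buffer="kkk" (len 3), cursors c1@3 c2@3 c3@3, authorship 123
Authorship (.=original, N=cursor N): 1 2 3
Index 1: author = 2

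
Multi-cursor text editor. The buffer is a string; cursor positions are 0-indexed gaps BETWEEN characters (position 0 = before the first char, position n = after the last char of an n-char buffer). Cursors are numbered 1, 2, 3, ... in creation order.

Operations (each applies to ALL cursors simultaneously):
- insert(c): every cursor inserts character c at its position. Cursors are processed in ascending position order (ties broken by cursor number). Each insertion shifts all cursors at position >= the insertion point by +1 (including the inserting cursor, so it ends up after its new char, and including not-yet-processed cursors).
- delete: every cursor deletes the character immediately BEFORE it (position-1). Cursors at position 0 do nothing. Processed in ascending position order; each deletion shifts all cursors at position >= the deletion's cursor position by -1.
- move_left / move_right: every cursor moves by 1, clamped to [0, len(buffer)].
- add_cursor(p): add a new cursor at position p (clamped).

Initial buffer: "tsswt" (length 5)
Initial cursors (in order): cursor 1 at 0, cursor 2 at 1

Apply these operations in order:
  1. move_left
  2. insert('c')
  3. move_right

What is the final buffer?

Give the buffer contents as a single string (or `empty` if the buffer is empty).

Answer: cctsswt

Derivation:
After op 1 (move_left): buffer="tsswt" (len 5), cursors c1@0 c2@0, authorship .....
After op 2 (insert('c')): buffer="cctsswt" (len 7), cursors c1@2 c2@2, authorship 12.....
After op 3 (move_right): buffer="cctsswt" (len 7), cursors c1@3 c2@3, authorship 12.....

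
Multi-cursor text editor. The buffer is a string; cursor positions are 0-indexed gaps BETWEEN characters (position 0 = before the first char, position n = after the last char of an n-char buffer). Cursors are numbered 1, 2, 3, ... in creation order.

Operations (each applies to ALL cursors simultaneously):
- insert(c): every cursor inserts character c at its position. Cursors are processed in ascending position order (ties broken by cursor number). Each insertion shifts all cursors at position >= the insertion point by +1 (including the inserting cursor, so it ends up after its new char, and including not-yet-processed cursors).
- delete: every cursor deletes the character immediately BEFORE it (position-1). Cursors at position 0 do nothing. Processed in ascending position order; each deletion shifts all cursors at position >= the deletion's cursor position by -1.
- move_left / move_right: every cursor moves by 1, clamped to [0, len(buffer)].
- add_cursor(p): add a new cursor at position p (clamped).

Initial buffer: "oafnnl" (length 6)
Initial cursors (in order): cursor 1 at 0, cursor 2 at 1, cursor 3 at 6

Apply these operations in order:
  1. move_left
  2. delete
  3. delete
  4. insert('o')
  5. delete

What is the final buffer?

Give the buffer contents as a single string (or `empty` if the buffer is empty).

Answer: oafl

Derivation:
After op 1 (move_left): buffer="oafnnl" (len 6), cursors c1@0 c2@0 c3@5, authorship ......
After op 2 (delete): buffer="oafnl" (len 5), cursors c1@0 c2@0 c3@4, authorship .....
After op 3 (delete): buffer="oafl" (len 4), cursors c1@0 c2@0 c3@3, authorship ....
After op 4 (insert('o')): buffer="oooafol" (len 7), cursors c1@2 c2@2 c3@6, authorship 12...3.
After op 5 (delete): buffer="oafl" (len 4), cursors c1@0 c2@0 c3@3, authorship ....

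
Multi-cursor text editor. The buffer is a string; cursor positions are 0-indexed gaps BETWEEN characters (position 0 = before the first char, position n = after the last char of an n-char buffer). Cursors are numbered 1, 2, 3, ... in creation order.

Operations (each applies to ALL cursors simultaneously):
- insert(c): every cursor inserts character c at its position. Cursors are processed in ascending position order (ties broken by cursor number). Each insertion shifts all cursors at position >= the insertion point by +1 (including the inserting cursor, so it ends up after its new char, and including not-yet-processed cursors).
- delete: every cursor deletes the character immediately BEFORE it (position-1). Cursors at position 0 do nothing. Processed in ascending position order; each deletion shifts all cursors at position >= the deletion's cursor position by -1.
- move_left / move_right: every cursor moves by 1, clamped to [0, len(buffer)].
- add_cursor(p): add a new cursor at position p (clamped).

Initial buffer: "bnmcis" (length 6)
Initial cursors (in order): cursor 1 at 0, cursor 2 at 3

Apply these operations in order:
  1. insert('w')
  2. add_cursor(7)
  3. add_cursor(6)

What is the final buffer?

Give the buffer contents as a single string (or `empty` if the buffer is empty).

After op 1 (insert('w')): buffer="wbnmwcis" (len 8), cursors c1@1 c2@5, authorship 1...2...
After op 2 (add_cursor(7)): buffer="wbnmwcis" (len 8), cursors c1@1 c2@5 c3@7, authorship 1...2...
After op 3 (add_cursor(6)): buffer="wbnmwcis" (len 8), cursors c1@1 c2@5 c4@6 c3@7, authorship 1...2...

Answer: wbnmwcis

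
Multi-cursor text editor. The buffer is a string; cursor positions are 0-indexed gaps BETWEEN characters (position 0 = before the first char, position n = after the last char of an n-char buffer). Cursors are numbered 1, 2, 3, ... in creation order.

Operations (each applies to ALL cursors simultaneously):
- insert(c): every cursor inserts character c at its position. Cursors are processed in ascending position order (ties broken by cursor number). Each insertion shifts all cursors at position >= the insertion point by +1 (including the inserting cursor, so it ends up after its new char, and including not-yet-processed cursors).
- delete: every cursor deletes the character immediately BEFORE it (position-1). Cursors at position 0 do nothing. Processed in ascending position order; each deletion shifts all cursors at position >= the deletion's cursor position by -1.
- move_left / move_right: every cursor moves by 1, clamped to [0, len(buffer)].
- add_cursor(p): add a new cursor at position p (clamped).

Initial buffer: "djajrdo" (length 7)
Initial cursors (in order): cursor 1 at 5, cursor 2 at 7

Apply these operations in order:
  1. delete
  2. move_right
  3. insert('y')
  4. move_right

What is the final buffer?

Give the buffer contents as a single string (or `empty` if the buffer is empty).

Answer: djajdyy

Derivation:
After op 1 (delete): buffer="djajd" (len 5), cursors c1@4 c2@5, authorship .....
After op 2 (move_right): buffer="djajd" (len 5), cursors c1@5 c2@5, authorship .....
After op 3 (insert('y')): buffer="djajdyy" (len 7), cursors c1@7 c2@7, authorship .....12
After op 4 (move_right): buffer="djajdyy" (len 7), cursors c1@7 c2@7, authorship .....12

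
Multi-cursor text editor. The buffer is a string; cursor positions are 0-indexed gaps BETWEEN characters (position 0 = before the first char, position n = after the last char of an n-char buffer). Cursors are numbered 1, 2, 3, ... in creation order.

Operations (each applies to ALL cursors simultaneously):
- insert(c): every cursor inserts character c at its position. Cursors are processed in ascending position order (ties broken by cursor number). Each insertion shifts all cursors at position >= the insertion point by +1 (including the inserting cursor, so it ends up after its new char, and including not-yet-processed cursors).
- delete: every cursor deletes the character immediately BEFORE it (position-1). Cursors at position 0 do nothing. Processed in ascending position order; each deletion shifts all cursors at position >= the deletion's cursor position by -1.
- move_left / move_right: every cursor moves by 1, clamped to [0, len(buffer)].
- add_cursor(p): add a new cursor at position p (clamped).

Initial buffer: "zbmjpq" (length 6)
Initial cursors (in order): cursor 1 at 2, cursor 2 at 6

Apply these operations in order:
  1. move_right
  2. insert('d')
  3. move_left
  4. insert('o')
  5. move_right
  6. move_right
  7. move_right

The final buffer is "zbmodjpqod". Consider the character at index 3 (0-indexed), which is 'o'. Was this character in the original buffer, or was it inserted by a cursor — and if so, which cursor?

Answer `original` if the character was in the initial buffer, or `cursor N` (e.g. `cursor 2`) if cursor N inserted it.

After op 1 (move_right): buffer="zbmjpq" (len 6), cursors c1@3 c2@6, authorship ......
After op 2 (insert('d')): buffer="zbmdjpqd" (len 8), cursors c1@4 c2@8, authorship ...1...2
After op 3 (move_left): buffer="zbmdjpqd" (len 8), cursors c1@3 c2@7, authorship ...1...2
After op 4 (insert('o')): buffer="zbmodjpqod" (len 10), cursors c1@4 c2@9, authorship ...11...22
After op 5 (move_right): buffer="zbmodjpqod" (len 10), cursors c1@5 c2@10, authorship ...11...22
After op 6 (move_right): buffer="zbmodjpqod" (len 10), cursors c1@6 c2@10, authorship ...11...22
After op 7 (move_right): buffer="zbmodjpqod" (len 10), cursors c1@7 c2@10, authorship ...11...22
Authorship (.=original, N=cursor N): . . . 1 1 . . . 2 2
Index 3: author = 1

Answer: cursor 1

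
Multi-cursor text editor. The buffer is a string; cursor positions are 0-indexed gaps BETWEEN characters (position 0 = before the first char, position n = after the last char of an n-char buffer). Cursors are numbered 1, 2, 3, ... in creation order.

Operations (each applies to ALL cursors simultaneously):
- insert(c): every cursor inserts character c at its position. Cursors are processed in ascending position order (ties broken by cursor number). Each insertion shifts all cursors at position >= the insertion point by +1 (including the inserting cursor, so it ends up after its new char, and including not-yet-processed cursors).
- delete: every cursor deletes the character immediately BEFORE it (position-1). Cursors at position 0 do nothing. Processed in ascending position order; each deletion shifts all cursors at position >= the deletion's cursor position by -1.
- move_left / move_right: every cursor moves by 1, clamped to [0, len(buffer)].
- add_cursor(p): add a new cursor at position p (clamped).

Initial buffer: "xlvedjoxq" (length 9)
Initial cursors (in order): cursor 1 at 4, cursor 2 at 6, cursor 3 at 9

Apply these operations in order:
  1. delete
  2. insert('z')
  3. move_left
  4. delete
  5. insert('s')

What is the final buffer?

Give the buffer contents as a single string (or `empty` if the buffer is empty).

After op 1 (delete): buffer="xlvdox" (len 6), cursors c1@3 c2@4 c3@6, authorship ......
After op 2 (insert('z')): buffer="xlvzdzoxz" (len 9), cursors c1@4 c2@6 c3@9, authorship ...1.2..3
After op 3 (move_left): buffer="xlvzdzoxz" (len 9), cursors c1@3 c2@5 c3@8, authorship ...1.2..3
After op 4 (delete): buffer="xlzzoz" (len 6), cursors c1@2 c2@3 c3@5, authorship ..12.3
After op 5 (insert('s')): buffer="xlszszosz" (len 9), cursors c1@3 c2@5 c3@8, authorship ..1122.33

Answer: xlszszosz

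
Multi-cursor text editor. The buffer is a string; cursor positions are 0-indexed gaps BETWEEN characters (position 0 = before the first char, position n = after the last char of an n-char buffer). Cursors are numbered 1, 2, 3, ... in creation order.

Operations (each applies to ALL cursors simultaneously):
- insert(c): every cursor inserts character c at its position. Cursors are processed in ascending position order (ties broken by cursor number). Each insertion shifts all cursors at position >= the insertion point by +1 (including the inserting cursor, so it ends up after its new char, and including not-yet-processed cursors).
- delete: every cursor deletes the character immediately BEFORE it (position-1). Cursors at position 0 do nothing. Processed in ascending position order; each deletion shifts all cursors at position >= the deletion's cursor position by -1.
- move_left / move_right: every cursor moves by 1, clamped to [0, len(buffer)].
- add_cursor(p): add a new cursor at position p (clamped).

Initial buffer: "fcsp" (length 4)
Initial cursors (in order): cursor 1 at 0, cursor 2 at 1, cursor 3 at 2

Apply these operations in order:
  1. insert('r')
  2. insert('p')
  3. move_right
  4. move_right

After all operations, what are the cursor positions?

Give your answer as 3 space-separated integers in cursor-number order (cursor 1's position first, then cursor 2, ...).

Answer: 4 7 10

Derivation:
After op 1 (insert('r')): buffer="rfrcrsp" (len 7), cursors c1@1 c2@3 c3@5, authorship 1.2.3..
After op 2 (insert('p')): buffer="rpfrpcrpsp" (len 10), cursors c1@2 c2@5 c3@8, authorship 11.22.33..
After op 3 (move_right): buffer="rpfrpcrpsp" (len 10), cursors c1@3 c2@6 c3@9, authorship 11.22.33..
After op 4 (move_right): buffer="rpfrpcrpsp" (len 10), cursors c1@4 c2@7 c3@10, authorship 11.22.33..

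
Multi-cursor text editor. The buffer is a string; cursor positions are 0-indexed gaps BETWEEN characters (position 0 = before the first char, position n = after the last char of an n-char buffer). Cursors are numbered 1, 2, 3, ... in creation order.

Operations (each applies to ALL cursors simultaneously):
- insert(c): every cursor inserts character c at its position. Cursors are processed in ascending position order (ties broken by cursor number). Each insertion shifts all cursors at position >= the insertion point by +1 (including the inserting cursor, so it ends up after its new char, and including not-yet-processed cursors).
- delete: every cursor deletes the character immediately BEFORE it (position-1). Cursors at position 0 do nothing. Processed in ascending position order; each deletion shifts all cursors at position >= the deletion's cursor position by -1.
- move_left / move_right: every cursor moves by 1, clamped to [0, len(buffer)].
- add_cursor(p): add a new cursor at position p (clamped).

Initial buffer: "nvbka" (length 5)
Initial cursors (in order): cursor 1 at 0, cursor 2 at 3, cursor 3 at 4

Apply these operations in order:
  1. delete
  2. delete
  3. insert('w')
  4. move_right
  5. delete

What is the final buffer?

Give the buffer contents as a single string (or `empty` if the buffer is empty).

After op 1 (delete): buffer="nva" (len 3), cursors c1@0 c2@2 c3@2, authorship ...
After op 2 (delete): buffer="a" (len 1), cursors c1@0 c2@0 c3@0, authorship .
After op 3 (insert('w')): buffer="wwwa" (len 4), cursors c1@3 c2@3 c3@3, authorship 123.
After op 4 (move_right): buffer="wwwa" (len 4), cursors c1@4 c2@4 c3@4, authorship 123.
After op 5 (delete): buffer="w" (len 1), cursors c1@1 c2@1 c3@1, authorship 1

Answer: w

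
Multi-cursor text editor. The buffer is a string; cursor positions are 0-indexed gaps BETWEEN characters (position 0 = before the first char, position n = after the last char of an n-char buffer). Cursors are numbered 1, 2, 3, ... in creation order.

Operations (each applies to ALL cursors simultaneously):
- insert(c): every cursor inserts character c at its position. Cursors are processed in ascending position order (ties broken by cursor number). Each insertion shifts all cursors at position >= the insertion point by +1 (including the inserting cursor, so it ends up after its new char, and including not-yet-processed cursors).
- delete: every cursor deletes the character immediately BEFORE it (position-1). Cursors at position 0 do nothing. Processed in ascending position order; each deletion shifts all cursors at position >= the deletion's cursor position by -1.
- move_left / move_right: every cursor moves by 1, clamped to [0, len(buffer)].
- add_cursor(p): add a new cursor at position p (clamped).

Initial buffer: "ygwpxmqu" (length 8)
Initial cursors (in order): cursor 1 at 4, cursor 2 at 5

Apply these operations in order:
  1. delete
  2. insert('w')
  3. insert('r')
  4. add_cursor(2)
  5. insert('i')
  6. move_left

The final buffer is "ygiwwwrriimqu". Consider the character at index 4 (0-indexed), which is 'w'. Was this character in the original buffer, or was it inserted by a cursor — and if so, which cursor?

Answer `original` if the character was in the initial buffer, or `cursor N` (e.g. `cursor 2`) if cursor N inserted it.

Answer: cursor 1

Derivation:
After op 1 (delete): buffer="ygwmqu" (len 6), cursors c1@3 c2@3, authorship ......
After op 2 (insert('w')): buffer="ygwwwmqu" (len 8), cursors c1@5 c2@5, authorship ...12...
After op 3 (insert('r')): buffer="ygwwwrrmqu" (len 10), cursors c1@7 c2@7, authorship ...1212...
After op 4 (add_cursor(2)): buffer="ygwwwrrmqu" (len 10), cursors c3@2 c1@7 c2@7, authorship ...1212...
After op 5 (insert('i')): buffer="ygiwwwrriimqu" (len 13), cursors c3@3 c1@10 c2@10, authorship ..3.121212...
After op 6 (move_left): buffer="ygiwwwrriimqu" (len 13), cursors c3@2 c1@9 c2@9, authorship ..3.121212...
Authorship (.=original, N=cursor N): . . 3 . 1 2 1 2 1 2 . . .
Index 4: author = 1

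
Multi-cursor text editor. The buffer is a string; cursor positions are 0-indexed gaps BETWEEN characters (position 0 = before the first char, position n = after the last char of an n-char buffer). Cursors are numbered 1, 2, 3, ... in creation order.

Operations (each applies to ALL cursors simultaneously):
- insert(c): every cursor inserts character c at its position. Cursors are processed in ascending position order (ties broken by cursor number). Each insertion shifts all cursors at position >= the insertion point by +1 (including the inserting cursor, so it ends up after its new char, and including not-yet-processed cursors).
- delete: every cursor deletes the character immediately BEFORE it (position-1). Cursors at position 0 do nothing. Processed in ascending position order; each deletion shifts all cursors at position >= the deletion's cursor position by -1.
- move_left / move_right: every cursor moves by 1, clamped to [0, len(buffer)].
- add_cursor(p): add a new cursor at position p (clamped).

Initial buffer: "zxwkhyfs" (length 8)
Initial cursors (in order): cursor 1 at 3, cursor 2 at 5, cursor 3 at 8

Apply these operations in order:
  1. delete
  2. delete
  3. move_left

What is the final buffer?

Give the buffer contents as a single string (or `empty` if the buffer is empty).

Answer: zy

Derivation:
After op 1 (delete): buffer="zxkyf" (len 5), cursors c1@2 c2@3 c3@5, authorship .....
After op 2 (delete): buffer="zy" (len 2), cursors c1@1 c2@1 c3@2, authorship ..
After op 3 (move_left): buffer="zy" (len 2), cursors c1@0 c2@0 c3@1, authorship ..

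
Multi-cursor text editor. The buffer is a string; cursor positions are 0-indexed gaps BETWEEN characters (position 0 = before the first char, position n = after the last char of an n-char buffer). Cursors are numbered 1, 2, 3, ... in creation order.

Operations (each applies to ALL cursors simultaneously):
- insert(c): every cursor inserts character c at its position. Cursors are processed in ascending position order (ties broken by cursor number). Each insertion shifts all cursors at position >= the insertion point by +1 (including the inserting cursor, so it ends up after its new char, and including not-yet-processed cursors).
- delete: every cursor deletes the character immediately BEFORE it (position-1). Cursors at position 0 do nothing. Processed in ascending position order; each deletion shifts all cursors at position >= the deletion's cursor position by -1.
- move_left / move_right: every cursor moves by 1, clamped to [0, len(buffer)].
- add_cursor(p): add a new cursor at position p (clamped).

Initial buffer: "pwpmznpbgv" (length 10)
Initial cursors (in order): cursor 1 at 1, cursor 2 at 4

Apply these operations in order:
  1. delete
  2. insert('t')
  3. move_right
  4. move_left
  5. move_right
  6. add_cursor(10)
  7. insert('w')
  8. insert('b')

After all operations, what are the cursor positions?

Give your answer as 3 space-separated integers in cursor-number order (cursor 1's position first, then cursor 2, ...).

After op 1 (delete): buffer="wpznpbgv" (len 8), cursors c1@0 c2@2, authorship ........
After op 2 (insert('t')): buffer="twptznpbgv" (len 10), cursors c1@1 c2@4, authorship 1..2......
After op 3 (move_right): buffer="twptznpbgv" (len 10), cursors c1@2 c2@5, authorship 1..2......
After op 4 (move_left): buffer="twptznpbgv" (len 10), cursors c1@1 c2@4, authorship 1..2......
After op 5 (move_right): buffer="twptznpbgv" (len 10), cursors c1@2 c2@5, authorship 1..2......
After op 6 (add_cursor(10)): buffer="twptznpbgv" (len 10), cursors c1@2 c2@5 c3@10, authorship 1..2......
After op 7 (insert('w')): buffer="twwptzwnpbgvw" (len 13), cursors c1@3 c2@7 c3@13, authorship 1.1.2.2.....3
After op 8 (insert('b')): buffer="twwbptzwbnpbgvwb" (len 16), cursors c1@4 c2@9 c3@16, authorship 1.11.2.22.....33

Answer: 4 9 16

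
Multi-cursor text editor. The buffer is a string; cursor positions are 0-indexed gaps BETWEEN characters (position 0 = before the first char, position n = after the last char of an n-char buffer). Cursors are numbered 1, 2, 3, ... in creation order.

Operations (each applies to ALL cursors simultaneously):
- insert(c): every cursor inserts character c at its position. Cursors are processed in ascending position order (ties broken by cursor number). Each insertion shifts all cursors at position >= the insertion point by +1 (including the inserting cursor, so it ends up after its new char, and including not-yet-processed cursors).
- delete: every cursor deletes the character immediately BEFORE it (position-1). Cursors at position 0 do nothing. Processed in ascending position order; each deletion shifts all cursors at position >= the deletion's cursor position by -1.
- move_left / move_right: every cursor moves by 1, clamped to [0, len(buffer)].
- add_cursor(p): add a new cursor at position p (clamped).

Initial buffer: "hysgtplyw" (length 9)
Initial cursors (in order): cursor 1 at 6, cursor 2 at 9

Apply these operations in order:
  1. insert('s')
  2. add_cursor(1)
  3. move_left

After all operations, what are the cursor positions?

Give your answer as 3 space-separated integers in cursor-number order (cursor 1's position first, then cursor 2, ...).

Answer: 6 10 0

Derivation:
After op 1 (insert('s')): buffer="hysgtpslyws" (len 11), cursors c1@7 c2@11, authorship ......1...2
After op 2 (add_cursor(1)): buffer="hysgtpslyws" (len 11), cursors c3@1 c1@7 c2@11, authorship ......1...2
After op 3 (move_left): buffer="hysgtpslyws" (len 11), cursors c3@0 c1@6 c2@10, authorship ......1...2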